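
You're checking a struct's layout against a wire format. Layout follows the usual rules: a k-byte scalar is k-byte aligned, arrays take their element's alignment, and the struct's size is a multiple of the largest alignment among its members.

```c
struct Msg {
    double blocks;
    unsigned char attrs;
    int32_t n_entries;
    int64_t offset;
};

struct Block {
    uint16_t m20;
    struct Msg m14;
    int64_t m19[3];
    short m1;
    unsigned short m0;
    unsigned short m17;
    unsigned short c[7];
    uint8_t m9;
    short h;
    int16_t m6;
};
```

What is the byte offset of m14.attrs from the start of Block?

Msg: @0: blocks [8B, align 8] → 8; @8: attrs [1B, align 1] → 9; +3 pad (align 4); @12: n_entries [4B, align 4] → 16; @16: offset [8B, align 8] → 24; size 24, align 8
@0: m20 [2B, align 2] → 2
+6 pad (align 8)
@8: m14 [24B, align 8] → 32
within Msg: attrs at 8
8 + 8 = 16

16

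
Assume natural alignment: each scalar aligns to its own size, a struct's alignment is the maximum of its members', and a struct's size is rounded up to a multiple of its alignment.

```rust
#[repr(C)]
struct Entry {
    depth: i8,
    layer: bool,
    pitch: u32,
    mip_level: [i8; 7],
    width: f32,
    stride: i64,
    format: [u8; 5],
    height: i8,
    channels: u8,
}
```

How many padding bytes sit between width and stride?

4

0..1  depth  (1B, 1-aligned)
1..2  layer  (1B, 1-aligned)
2..4  -- padding (2B)
4..8  pitch  (4B, 4-aligned)
8..15  mip_level  (7B, 1-aligned)
15..16  -- padding (1B)
16..20  width  (4B, 4-aligned)
20..24  -- padding (4B)
24..32  stride  (8B, 8-aligned)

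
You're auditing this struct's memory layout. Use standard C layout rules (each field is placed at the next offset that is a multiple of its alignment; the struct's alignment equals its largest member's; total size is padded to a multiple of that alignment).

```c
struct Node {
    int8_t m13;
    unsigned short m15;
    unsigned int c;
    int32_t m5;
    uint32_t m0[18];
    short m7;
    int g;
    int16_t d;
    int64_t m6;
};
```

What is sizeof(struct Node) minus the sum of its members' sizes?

5

m13 at 0 (size 1, align 1) → ends 1
pad 1 to align 2 for m15
m15 at 2 (size 2, align 2) → ends 4
c at 4 (size 4, align 4) → ends 8
m5 at 8 (size 4, align 4) → ends 12
m0 at 12 (size 72, align 4) → ends 84
m7 at 84 (size 2, align 2) → ends 86
pad 2 to align 4 for g
g at 88 (size 4, align 4) → ends 92
d at 92 (size 2, align 2) → ends 94
pad 2 to align 8 for m6
m6 at 96 (size 8, align 8) → ends 104
total 104 bytes, alignment 8
data bytes 99, size 104 → padding 5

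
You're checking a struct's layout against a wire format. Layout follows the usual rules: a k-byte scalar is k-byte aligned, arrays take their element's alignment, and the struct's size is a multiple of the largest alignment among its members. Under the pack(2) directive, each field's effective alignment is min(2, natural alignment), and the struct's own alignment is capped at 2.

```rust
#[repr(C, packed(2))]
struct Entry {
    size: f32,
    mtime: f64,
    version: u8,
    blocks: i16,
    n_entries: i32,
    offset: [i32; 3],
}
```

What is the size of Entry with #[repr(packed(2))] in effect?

size at 0 (size 4, align 2) → ends 4
mtime at 4 (size 8, align 2) → ends 12
version at 12 (size 1, align 1) → ends 13
pad 1 to align 2 for blocks
blocks at 14 (size 2, align 2) → ends 16
n_entries at 16 (size 4, align 2) → ends 20
offset at 20 (size 12, align 2) → ends 32
total 32 bytes, alignment 2

32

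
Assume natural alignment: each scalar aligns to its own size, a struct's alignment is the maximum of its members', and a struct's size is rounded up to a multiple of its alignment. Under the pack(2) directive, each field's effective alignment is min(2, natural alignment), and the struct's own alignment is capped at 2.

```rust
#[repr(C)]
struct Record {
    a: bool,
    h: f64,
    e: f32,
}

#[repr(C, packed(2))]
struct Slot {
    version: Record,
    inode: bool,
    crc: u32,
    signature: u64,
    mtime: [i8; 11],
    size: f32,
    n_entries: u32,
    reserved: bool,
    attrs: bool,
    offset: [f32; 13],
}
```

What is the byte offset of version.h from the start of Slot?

Record: 0..1  a  (1B, 1-aligned); 1..8  -- padding (7B); 8..16  h  (8B, 8-aligned); 16..20  e  (4B, 4-aligned); 20..24  -- tail padding (4B); sizeof = 24, alignof = 8
0..24  version  (24B, 2-aligned)
within Record: h at 8
0 + 8 = 8

8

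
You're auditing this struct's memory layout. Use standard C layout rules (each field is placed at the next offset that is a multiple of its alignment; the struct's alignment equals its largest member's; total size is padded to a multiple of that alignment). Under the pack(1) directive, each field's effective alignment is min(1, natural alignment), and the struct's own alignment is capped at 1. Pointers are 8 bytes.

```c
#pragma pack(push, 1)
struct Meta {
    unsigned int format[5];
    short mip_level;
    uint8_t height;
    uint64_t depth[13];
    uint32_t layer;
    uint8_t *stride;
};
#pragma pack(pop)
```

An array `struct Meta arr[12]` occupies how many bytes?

@0: format [20B, align 1] → 20
@20: mip_level [2B, align 1] → 22
@22: height [1B, align 1] → 23
@23: depth [104B, align 1] → 127
@127: layer [4B, align 1] → 131
@131: stride [8B, align 1] → 139
size 139, align 1
array of 12: 12 × 139 = 1668

1668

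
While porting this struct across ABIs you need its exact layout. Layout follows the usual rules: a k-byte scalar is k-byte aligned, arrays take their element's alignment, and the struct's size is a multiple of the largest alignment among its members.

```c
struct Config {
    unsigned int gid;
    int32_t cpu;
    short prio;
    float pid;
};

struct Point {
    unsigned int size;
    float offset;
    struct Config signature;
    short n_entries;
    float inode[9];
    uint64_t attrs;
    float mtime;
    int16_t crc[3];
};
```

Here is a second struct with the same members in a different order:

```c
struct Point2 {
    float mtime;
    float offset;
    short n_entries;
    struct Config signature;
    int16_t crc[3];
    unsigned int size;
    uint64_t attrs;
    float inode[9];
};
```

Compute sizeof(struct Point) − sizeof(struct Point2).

0

Config: gid at 0 (size 4, align 4) → ends 4; cpu at 4 (size 4, align 4) → ends 8; prio at 8 (size 2, align 2) → ends 10; pad 2 to align 4 for pid; pid at 12 (size 4, align 4) → ends 16; total 16 bytes, alignment 4
size at 0 (size 4, align 4) → ends 4
offset at 4 (size 4, align 4) → ends 8
signature at 8 (size 16, align 4) → ends 24
n_entries at 24 (size 2, align 2) → ends 26
pad 2 to align 4 for inode
inode at 28 (size 36, align 4) → ends 64
attrs at 64 (size 8, align 8) → ends 72
mtime at 72 (size 4, align 4) → ends 76
crc at 76 (size 6, align 2) → ends 82
tail pad 6 to reach multiple of 8
total 88 bytes, alignment 8
— Point2 —
mtime at 0 (size 4, align 4) → ends 4
offset at 4 (size 4, align 4) → ends 8
n_entries at 8 (size 2, align 2) → ends 10
pad 2 to align 4 for signature
signature at 12 (size 16, align 4) → ends 28
crc at 28 (size 6, align 2) → ends 34
pad 2 to align 4 for size
size at 36 (size 4, align 4) → ends 40
attrs at 40 (size 8, align 8) → ends 48
inode at 48 (size 36, align 4) → ends 84
tail pad 4 to reach multiple of 8
total 88 bytes, alignment 8
88 − 88 = 0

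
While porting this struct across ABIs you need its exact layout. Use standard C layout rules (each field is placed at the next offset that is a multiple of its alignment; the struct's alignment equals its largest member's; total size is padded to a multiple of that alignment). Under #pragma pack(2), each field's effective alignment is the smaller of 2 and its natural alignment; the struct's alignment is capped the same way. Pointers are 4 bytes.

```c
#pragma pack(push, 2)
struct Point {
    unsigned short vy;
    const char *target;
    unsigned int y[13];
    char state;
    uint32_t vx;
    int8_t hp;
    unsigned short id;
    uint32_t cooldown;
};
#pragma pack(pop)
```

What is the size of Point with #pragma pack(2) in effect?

72

@0: vy [2B, align 2] → 2
@2: target [4B, align 2] → 6
@6: y [52B, align 2] → 58
@58: state [1B, align 1] → 59
+1 pad (align 2)
@60: vx [4B, align 2] → 64
@64: hp [1B, align 1] → 65
+1 pad (align 2)
@66: id [2B, align 2] → 68
@68: cooldown [4B, align 2] → 72
size 72, align 2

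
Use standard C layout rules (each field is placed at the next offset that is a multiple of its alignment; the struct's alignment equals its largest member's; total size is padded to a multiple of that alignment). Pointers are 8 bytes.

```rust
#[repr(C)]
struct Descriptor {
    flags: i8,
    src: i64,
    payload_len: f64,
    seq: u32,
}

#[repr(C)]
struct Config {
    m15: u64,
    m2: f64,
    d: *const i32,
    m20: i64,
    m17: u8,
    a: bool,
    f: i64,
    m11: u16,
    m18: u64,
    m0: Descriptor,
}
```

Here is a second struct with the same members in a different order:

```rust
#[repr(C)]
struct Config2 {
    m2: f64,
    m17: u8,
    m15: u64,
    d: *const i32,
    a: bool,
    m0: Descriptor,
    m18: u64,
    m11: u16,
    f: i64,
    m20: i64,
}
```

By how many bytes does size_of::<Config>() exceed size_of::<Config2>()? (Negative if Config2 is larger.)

Descriptor: @0: flags [1B, align 1] → 1; +7 pad (align 8); @8: src [8B, align 8] → 16; @16: payload_len [8B, align 8] → 24; @24: seq [4B, align 4] → 28; +4 tail pad (align 8); size 32, align 8
@0: m15 [8B, align 8] → 8
@8: m2 [8B, align 8] → 16
@16: d [8B, align 8] → 24
@24: m20 [8B, align 8] → 32
@32: m17 [1B, align 1] → 33
@33: a [1B, align 1] → 34
+6 pad (align 8)
@40: f [8B, align 8] → 48
@48: m11 [2B, align 2] → 50
+6 pad (align 8)
@56: m18 [8B, align 8] → 64
@64: m0 [32B, align 8] → 96
size 96, align 8
— Config2 —
@0: m2 [8B, align 8] → 8
@8: m17 [1B, align 1] → 9
+7 pad (align 8)
@16: m15 [8B, align 8] → 24
@24: d [8B, align 8] → 32
@32: a [1B, align 1] → 33
+7 pad (align 8)
@40: m0 [32B, align 8] → 72
@72: m18 [8B, align 8] → 80
@80: m11 [2B, align 2] → 82
+6 pad (align 8)
@88: f [8B, align 8] → 96
@96: m20 [8B, align 8] → 104
size 104, align 8
96 − 104 = -8

-8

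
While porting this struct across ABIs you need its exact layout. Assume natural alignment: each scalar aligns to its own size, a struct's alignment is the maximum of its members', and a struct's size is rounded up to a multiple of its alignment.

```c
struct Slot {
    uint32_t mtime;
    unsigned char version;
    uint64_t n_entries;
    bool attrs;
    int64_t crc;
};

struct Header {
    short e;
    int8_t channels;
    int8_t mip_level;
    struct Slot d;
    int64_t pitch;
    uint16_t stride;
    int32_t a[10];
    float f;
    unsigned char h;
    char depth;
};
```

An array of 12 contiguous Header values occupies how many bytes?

1248

Slot: 0..4  mtime  (4B, 4-aligned); 4..5  version  (1B, 1-aligned); 5..8  -- padding (3B); 8..16  n_entries  (8B, 8-aligned); 16..17  attrs  (1B, 1-aligned); 17..24  -- padding (7B); 24..32  crc  (8B, 8-aligned); sizeof = 32, alignof = 8
0..2  e  (2B, 2-aligned)
2..3  channels  (1B, 1-aligned)
3..4  mip_level  (1B, 1-aligned)
4..8  -- padding (4B)
8..40  d  (32B, 8-aligned)
40..48  pitch  (8B, 8-aligned)
48..50  stride  (2B, 2-aligned)
50..52  -- padding (2B)
52..92  a  (40B, 4-aligned)
92..96  f  (4B, 4-aligned)
96..97  h  (1B, 1-aligned)
97..98  depth  (1B, 1-aligned)
98..104  -- tail padding (6B)
sizeof = 104, alignof = 8
array of 12: 12 × 104 = 1248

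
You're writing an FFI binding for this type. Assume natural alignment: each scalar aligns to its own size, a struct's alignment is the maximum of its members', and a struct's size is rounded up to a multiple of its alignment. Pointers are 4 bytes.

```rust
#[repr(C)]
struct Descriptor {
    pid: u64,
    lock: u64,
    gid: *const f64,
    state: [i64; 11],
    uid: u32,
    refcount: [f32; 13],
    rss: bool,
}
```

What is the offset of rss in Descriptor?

168

pid at 0 (size 8, align 8) → ends 8
lock at 8 (size 8, align 8) → ends 16
gid at 16 (size 4, align 4) → ends 20
pad 4 to align 8 for state
state at 24 (size 88, align 8) → ends 112
uid at 112 (size 4, align 4) → ends 116
refcount at 116 (size 52, align 4) → ends 168
rss at 168 (size 1, align 1) → ends 169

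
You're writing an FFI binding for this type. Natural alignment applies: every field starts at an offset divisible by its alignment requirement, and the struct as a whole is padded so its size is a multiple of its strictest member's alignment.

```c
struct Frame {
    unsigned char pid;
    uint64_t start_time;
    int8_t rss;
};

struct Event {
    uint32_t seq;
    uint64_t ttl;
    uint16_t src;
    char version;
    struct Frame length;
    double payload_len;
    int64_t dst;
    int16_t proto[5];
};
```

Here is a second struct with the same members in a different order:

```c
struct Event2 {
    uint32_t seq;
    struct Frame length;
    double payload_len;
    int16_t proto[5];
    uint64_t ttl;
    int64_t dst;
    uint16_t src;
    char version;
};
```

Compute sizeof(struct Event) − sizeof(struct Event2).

0

Frame: @0: pid [1B, align 1] → 1; +7 pad (align 8); @8: start_time [8B, align 8] → 16; @16: rss [1B, align 1] → 17; +7 tail pad (align 8); size 24, align 8
@0: seq [4B, align 4] → 4
+4 pad (align 8)
@8: ttl [8B, align 8] → 16
@16: src [2B, align 2] → 18
@18: version [1B, align 1] → 19
+5 pad (align 8)
@24: length [24B, align 8] → 48
@48: payload_len [8B, align 8] → 56
@56: dst [8B, align 8] → 64
@64: proto [10B, align 2] → 74
+6 tail pad (align 8)
size 80, align 8
— Event2 —
@0: seq [4B, align 4] → 4
+4 pad (align 8)
@8: length [24B, align 8] → 32
@32: payload_len [8B, align 8] → 40
@40: proto [10B, align 2] → 50
+6 pad (align 8)
@56: ttl [8B, align 8] → 64
@64: dst [8B, align 8] → 72
@72: src [2B, align 2] → 74
@74: version [1B, align 1] → 75
+5 tail pad (align 8)
size 80, align 8
80 − 80 = 0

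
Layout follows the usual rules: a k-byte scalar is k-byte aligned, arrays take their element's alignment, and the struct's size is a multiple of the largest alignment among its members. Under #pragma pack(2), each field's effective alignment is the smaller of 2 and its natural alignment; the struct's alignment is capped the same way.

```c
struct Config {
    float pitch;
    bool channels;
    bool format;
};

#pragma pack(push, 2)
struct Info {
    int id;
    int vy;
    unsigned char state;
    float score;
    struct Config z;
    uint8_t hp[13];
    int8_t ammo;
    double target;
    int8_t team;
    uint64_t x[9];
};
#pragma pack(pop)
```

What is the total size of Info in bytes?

Config: 0..4  pitch  (4B, 4-aligned); 4..5  channels  (1B, 1-aligned); 5..6  format  (1B, 1-aligned); 6..8  -- tail padding (2B); sizeof = 8, alignof = 4
0..4  id  (4B, 2-aligned)
4..8  vy  (4B, 2-aligned)
8..9  state  (1B, 1-aligned)
9..10  -- padding (1B)
10..14  score  (4B, 2-aligned)
14..22  z  (8B, 2-aligned)
22..35  hp  (13B, 1-aligned)
35..36  ammo  (1B, 1-aligned)
36..44  target  (8B, 2-aligned)
44..45  team  (1B, 1-aligned)
45..46  -- padding (1B)
46..118  x  (72B, 2-aligned)
sizeof = 118, alignof = 2

118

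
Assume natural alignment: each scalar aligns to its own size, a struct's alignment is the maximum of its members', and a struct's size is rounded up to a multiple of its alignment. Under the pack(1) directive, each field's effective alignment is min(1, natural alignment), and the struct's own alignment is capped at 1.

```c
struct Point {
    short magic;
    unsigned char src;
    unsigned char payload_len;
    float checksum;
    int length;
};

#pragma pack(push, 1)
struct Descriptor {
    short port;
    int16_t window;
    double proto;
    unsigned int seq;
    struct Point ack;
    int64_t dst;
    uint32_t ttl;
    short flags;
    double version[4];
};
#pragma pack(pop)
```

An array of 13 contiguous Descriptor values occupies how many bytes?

Point: magic at 0 (size 2, align 2) → ends 2; src at 2 (size 1, align 1) → ends 3; payload_len at 3 (size 1, align 1) → ends 4; checksum at 4 (size 4, align 4) → ends 8; length at 8 (size 4, align 4) → ends 12; total 12 bytes, alignment 4
port at 0 (size 2, align 1) → ends 2
window at 2 (size 2, align 1) → ends 4
proto at 4 (size 8, align 1) → ends 12
seq at 12 (size 4, align 1) → ends 16
ack at 16 (size 12, align 1) → ends 28
dst at 28 (size 8, align 1) → ends 36
ttl at 36 (size 4, align 1) → ends 40
flags at 40 (size 2, align 1) → ends 42
version at 42 (size 32, align 1) → ends 74
total 74 bytes, alignment 1
array of 13: 13 × 74 = 962

962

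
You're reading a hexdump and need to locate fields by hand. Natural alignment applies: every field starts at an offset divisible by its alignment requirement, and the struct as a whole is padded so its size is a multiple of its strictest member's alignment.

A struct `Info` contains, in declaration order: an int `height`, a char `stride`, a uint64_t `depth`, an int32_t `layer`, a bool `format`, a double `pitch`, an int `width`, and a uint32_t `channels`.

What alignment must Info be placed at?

8

member alignments: height=4, stride=1, depth=8, layer=4, format=1, pitch=8, width=4, channels=4
max = 8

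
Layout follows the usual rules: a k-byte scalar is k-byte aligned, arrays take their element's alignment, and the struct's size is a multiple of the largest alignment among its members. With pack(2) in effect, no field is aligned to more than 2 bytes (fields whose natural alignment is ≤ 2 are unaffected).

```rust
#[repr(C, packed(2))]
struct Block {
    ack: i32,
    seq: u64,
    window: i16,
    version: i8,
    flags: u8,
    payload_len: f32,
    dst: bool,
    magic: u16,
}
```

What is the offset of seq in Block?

4

0..4  ack  (4B, 2-aligned)
4..12  seq  (8B, 2-aligned)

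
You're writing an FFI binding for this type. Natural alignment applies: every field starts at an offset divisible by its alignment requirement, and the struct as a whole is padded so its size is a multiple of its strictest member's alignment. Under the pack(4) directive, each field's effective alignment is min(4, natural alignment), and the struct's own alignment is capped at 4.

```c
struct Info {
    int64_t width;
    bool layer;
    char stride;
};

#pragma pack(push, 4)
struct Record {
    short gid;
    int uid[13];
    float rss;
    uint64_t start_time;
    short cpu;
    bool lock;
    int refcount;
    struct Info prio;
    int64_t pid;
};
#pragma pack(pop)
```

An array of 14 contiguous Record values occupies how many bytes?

1400

Info: width at 0 (size 8, align 8) → ends 8; layer at 8 (size 1, align 1) → ends 9; stride at 9 (size 1, align 1) → ends 10; tail pad 6 to reach multiple of 8; total 16 bytes, alignment 8
gid at 0 (size 2, align 2) → ends 2
pad 2 to align 4 for uid
uid at 4 (size 52, align 4) → ends 56
rss at 56 (size 4, align 4) → ends 60
start_time at 60 (size 8, align 4) → ends 68
cpu at 68 (size 2, align 2) → ends 70
lock at 70 (size 1, align 1) → ends 71
pad 1 to align 4 for refcount
refcount at 72 (size 4, align 4) → ends 76
prio at 76 (size 16, align 4) → ends 92
pid at 92 (size 8, align 4) → ends 100
total 100 bytes, alignment 4
array of 14: 14 × 100 = 1400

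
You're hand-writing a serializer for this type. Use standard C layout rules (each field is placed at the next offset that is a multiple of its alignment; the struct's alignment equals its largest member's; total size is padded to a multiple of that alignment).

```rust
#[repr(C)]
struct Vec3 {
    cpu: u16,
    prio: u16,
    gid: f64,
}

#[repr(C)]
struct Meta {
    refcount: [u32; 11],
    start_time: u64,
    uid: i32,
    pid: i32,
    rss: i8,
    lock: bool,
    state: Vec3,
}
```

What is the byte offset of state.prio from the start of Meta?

74

Vec3: @0: cpu [2B, align 2] → 2; @2: prio [2B, align 2] → 4; +4 pad (align 8); @8: gid [8B, align 8] → 16; size 16, align 8
@0: refcount [44B, align 4] → 44
+4 pad (align 8)
@48: start_time [8B, align 8] → 56
@56: uid [4B, align 4] → 60
@60: pid [4B, align 4] → 64
@64: rss [1B, align 1] → 65
@65: lock [1B, align 1] → 66
+6 pad (align 8)
@72: state [16B, align 8] → 88
within Vec3: prio at 2
72 + 2 = 74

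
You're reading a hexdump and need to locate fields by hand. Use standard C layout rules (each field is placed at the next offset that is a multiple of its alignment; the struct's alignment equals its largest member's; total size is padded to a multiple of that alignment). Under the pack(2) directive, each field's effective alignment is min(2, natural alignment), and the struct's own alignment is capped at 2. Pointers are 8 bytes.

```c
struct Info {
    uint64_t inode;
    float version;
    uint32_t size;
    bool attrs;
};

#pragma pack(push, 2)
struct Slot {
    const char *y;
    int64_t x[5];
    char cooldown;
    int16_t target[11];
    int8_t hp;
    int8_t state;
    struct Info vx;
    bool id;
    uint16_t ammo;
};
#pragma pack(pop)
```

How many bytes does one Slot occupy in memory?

102

Info: 0..8  inode  (8B, 8-aligned); 8..12  version  (4B, 4-aligned); 12..16  size  (4B, 4-aligned); 16..17  attrs  (1B, 1-aligned); 17..24  -- tail padding (7B); sizeof = 24, alignof = 8
0..8  y  (8B, 2-aligned)
8..48  x  (40B, 2-aligned)
48..49  cooldown  (1B, 1-aligned)
49..50  -- padding (1B)
50..72  target  (22B, 2-aligned)
72..73  hp  (1B, 1-aligned)
73..74  state  (1B, 1-aligned)
74..98  vx  (24B, 2-aligned)
98..99  id  (1B, 1-aligned)
99..100  -- padding (1B)
100..102  ammo  (2B, 2-aligned)
sizeof = 102, alignof = 2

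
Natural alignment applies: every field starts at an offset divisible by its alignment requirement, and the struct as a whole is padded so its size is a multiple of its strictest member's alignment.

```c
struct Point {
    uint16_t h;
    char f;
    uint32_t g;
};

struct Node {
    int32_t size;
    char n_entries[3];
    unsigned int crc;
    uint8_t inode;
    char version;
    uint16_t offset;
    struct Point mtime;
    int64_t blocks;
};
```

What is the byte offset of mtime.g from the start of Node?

20

Point: 0..2  h  (2B, 2-aligned); 2..3  f  (1B, 1-aligned); 3..4  -- padding (1B); 4..8  g  (4B, 4-aligned); sizeof = 8, alignof = 4
0..4  size  (4B, 4-aligned)
4..7  n_entries  (3B, 1-aligned)
7..8  -- padding (1B)
8..12  crc  (4B, 4-aligned)
12..13  inode  (1B, 1-aligned)
13..14  version  (1B, 1-aligned)
14..16  offset  (2B, 2-aligned)
16..24  mtime  (8B, 4-aligned)
within Point: g at 4
16 + 4 = 20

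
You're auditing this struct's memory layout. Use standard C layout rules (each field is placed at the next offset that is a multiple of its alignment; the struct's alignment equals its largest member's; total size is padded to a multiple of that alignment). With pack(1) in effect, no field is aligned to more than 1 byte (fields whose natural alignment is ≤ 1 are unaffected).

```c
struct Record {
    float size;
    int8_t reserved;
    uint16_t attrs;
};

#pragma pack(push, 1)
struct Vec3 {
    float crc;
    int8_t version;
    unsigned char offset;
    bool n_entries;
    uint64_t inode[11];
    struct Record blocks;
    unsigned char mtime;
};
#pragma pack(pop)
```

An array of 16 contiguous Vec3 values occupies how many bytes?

Record: @0: size [4B, align 4] → 4; @4: reserved [1B, align 1] → 5; +1 pad (align 2); @6: attrs [2B, align 2] → 8; size 8, align 4
@0: crc [4B, align 1] → 4
@4: version [1B, align 1] → 5
@5: offset [1B, align 1] → 6
@6: n_entries [1B, align 1] → 7
@7: inode [88B, align 1] → 95
@95: blocks [8B, align 1] → 103
@103: mtime [1B, align 1] → 104
size 104, align 1
array of 16: 16 × 104 = 1664

1664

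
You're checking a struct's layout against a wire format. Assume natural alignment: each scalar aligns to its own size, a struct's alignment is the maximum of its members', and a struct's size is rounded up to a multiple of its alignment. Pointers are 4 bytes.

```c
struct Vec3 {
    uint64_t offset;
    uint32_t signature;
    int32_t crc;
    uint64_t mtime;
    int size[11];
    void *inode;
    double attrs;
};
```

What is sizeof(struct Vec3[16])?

@0: offset [8B, align 8] → 8
@8: signature [4B, align 4] → 12
@12: crc [4B, align 4] → 16
@16: mtime [8B, align 8] → 24
@24: size [44B, align 4] → 68
@68: inode [4B, align 4] → 72
@72: attrs [8B, align 8] → 80
size 80, align 8
array of 16: 16 × 80 = 1280

1280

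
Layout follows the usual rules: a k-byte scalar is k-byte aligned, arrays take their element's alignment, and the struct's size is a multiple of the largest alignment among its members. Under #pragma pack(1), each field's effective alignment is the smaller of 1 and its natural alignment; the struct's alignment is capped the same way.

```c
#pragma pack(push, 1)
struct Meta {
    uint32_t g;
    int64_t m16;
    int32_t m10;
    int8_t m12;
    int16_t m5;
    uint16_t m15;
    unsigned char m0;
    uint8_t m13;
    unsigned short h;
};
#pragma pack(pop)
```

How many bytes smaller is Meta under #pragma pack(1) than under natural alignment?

7

natural layout:
  @0: g [4B, align 4] → 4
  +4 pad (align 8)
  @8: m16 [8B, align 8] → 16
  @16: m10 [4B, align 4] → 20
  @20: m12 [1B, align 1] → 21
  +1 pad (align 2)
  @22: m5 [2B, align 2] → 24
  @24: m15 [2B, align 2] → 26
  @26: m0 [1B, align 1] → 27
  @27: m13 [1B, align 1] → 28
  @28: h [2B, align 2] → 30
  +2 tail pad (align 8)
  size 32, align 8
packed(1) layout:
  @0: g [4B, align 1] → 4
  @4: m16 [8B, align 1] → 12
  @12: m10 [4B, align 1] → 16
  @16: m12 [1B, align 1] → 17
  @17: m5 [2B, align 1] → 19
  @19: m15 [2B, align 1] → 21
  @21: m0 [1B, align 1] → 22
  @22: m13 [1B, align 1] → 23
  @23: h [2B, align 1] → 25
  size 25, align 1
32 − 25 = 7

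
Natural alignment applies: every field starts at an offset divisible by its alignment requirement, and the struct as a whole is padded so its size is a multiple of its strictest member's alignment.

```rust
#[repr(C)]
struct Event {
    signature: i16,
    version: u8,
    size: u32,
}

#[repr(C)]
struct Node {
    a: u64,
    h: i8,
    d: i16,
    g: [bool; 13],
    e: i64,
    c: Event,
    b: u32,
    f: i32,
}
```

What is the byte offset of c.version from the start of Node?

Event: @0: signature [2B, align 2] → 2; @2: version [1B, align 1] → 3; +1 pad (align 4); @4: size [4B, align 4] → 8; size 8, align 4
@0: a [8B, align 8] → 8
@8: h [1B, align 1] → 9
+1 pad (align 2)
@10: d [2B, align 2] → 12
@12: g [13B, align 1] → 25
+7 pad (align 8)
@32: e [8B, align 8] → 40
@40: c [8B, align 4] → 48
within Event: version at 2
40 + 2 = 42

42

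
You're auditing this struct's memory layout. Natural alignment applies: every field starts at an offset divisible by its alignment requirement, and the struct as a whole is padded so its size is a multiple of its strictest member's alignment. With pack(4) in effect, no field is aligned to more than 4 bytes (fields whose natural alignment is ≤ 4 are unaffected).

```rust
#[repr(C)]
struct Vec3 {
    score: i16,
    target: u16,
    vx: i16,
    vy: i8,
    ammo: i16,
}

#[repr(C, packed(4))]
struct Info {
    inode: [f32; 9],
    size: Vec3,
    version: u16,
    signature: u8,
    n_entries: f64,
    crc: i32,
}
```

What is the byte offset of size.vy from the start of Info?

42

Vec3: 0..2  score  (2B, 2-aligned); 2..4  target  (2B, 2-aligned); 4..6  vx  (2B, 2-aligned); 6..7  vy  (1B, 1-aligned); 7..8  -- padding (1B); 8..10  ammo  (2B, 2-aligned); sizeof = 10, alignof = 2
0..36  inode  (36B, 4-aligned)
36..46  size  (10B, 2-aligned)
within Vec3: vy at 6
36 + 6 = 42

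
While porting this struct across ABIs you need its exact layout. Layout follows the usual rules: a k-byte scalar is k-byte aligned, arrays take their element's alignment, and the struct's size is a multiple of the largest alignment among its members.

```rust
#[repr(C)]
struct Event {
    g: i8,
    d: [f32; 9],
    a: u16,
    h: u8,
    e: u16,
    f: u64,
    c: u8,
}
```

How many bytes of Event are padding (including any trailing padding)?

0..1  g  (1B, 1-aligned)
1..4  -- padding (3B)
4..40  d  (36B, 4-aligned)
40..42  a  (2B, 2-aligned)
42..43  h  (1B, 1-aligned)
43..44  -- padding (1B)
44..46  e  (2B, 2-aligned)
46..48  -- padding (2B)
48..56  f  (8B, 8-aligned)
56..57  c  (1B, 1-aligned)
57..64  -- tail padding (7B)
sizeof = 64, alignof = 8
data bytes 51, size 64 → padding 13

13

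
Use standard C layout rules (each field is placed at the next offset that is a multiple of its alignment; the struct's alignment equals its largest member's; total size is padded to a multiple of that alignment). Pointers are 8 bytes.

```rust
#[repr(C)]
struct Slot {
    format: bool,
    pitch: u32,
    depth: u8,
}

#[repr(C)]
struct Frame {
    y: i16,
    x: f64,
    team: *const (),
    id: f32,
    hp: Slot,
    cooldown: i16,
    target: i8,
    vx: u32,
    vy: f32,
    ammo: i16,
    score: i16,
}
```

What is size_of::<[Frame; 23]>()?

Slot: format at 0 (size 1, align 1) → ends 1; pad 3 to align 4 for pitch; pitch at 4 (size 4, align 4) → ends 8; depth at 8 (size 1, align 1) → ends 9; tail pad 3 to reach multiple of 4; total 12 bytes, alignment 4
y at 0 (size 2, align 2) → ends 2
pad 6 to align 8 for x
x at 8 (size 8, align 8) → ends 16
team at 16 (size 8, align 8) → ends 24
id at 24 (size 4, align 4) → ends 28
hp at 28 (size 12, align 4) → ends 40
cooldown at 40 (size 2, align 2) → ends 42
target at 42 (size 1, align 1) → ends 43
pad 1 to align 4 for vx
vx at 44 (size 4, align 4) → ends 48
vy at 48 (size 4, align 4) → ends 52
ammo at 52 (size 2, align 2) → ends 54
score at 54 (size 2, align 2) → ends 56
total 56 bytes, alignment 8
array of 23: 23 × 56 = 1288

1288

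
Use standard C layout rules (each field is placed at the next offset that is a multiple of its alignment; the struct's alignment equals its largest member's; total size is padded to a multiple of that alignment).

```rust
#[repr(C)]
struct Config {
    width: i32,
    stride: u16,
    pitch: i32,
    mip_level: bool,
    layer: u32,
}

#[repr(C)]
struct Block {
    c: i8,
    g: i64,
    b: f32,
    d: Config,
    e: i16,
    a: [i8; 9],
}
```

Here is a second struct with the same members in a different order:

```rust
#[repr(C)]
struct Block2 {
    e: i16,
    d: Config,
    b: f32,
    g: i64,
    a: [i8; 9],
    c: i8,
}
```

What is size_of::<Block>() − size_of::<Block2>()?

Config: width at 0 (size 4, align 4) → ends 4; stride at 4 (size 2, align 2) → ends 6; pad 2 to align 4 for pitch; pitch at 8 (size 4, align 4) → ends 12; mip_level at 12 (size 1, align 1) → ends 13; pad 3 to align 4 for layer; layer at 16 (size 4, align 4) → ends 20; total 20 bytes, alignment 4
c at 0 (size 1, align 1) → ends 1
pad 7 to align 8 for g
g at 8 (size 8, align 8) → ends 16
b at 16 (size 4, align 4) → ends 20
d at 20 (size 20, align 4) → ends 40
e at 40 (size 2, align 2) → ends 42
a at 42 (size 9, align 1) → ends 51
tail pad 5 to reach multiple of 8
total 56 bytes, alignment 8
— Block2 —
e at 0 (size 2, align 2) → ends 2
pad 2 to align 4 for d
d at 4 (size 20, align 4) → ends 24
b at 24 (size 4, align 4) → ends 28
pad 4 to align 8 for g
g at 32 (size 8, align 8) → ends 40
a at 40 (size 9, align 1) → ends 49
c at 49 (size 1, align 1) → ends 50
tail pad 6 to reach multiple of 8
total 56 bytes, alignment 8
56 − 56 = 0

0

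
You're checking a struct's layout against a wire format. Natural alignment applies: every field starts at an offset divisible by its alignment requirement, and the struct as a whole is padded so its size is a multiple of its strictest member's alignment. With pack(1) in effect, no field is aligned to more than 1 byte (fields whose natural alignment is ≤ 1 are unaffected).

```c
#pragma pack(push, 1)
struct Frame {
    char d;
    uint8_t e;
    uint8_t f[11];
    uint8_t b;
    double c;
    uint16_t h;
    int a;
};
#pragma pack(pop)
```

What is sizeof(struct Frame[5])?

140

0..1  d  (1B, 1-aligned)
1..2  e  (1B, 1-aligned)
2..13  f  (11B, 1-aligned)
13..14  b  (1B, 1-aligned)
14..22  c  (8B, 1-aligned)
22..24  h  (2B, 1-aligned)
24..28  a  (4B, 1-aligned)
sizeof = 28, alignof = 1
array of 5: 5 × 28 = 140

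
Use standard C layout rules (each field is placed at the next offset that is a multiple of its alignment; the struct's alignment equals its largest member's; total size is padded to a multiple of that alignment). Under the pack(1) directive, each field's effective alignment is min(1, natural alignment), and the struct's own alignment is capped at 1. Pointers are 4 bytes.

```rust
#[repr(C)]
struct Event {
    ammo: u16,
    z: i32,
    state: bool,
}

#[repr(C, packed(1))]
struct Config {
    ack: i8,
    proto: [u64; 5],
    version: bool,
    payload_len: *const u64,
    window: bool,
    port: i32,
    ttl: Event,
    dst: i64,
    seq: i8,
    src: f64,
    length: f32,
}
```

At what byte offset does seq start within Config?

Event: ammo at 0 (size 2, align 2) → ends 2; pad 2 to align 4 for z; z at 4 (size 4, align 4) → ends 8; state at 8 (size 1, align 1) → ends 9; tail pad 3 to reach multiple of 4; total 12 bytes, alignment 4
ack at 0 (size 1, align 1) → ends 1
proto at 1 (size 40, align 1) → ends 41
version at 41 (size 1, align 1) → ends 42
payload_len at 42 (size 4, align 1) → ends 46
window at 46 (size 1, align 1) → ends 47
port at 47 (size 4, align 1) → ends 51
ttl at 51 (size 12, align 1) → ends 63
dst at 63 (size 8, align 1) → ends 71
seq at 71 (size 1, align 1) → ends 72

71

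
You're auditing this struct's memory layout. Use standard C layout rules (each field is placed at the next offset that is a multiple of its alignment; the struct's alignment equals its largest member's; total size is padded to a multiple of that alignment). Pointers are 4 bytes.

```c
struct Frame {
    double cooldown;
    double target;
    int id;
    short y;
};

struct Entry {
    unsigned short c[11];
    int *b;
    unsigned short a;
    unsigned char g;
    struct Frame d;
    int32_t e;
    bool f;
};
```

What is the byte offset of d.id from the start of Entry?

Frame: 0..8  cooldown  (8B, 8-aligned); 8..16  target  (8B, 8-aligned); 16..20  id  (4B, 4-aligned); 20..22  y  (2B, 2-aligned); 22..24  -- tail padding (2B); sizeof = 24, alignof = 8
0..22  c  (22B, 2-aligned)
22..24  -- padding (2B)
24..28  b  (4B, 4-aligned)
28..30  a  (2B, 2-aligned)
30..31  g  (1B, 1-aligned)
31..32  -- padding (1B)
32..56  d  (24B, 8-aligned)
within Frame: id at 16
32 + 16 = 48

48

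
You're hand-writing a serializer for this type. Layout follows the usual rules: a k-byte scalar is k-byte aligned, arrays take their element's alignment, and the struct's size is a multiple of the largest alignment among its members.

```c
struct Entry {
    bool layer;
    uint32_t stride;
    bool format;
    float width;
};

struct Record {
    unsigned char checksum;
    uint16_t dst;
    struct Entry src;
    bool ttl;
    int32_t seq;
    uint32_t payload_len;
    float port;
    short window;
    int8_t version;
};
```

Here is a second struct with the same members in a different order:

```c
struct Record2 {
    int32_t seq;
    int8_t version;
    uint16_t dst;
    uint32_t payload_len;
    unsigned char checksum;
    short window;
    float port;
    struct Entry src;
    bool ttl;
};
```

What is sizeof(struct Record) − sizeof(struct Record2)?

Entry: 0..1  layer  (1B, 1-aligned); 1..4  -- padding (3B); 4..8  stride  (4B, 4-aligned); 8..9  format  (1B, 1-aligned); 9..12  -- padding (3B); 12..16  width  (4B, 4-aligned); sizeof = 16, alignof = 4
0..1  checksum  (1B, 1-aligned)
1..2  -- padding (1B)
2..4  dst  (2B, 2-aligned)
4..20  src  (16B, 4-aligned)
20..21  ttl  (1B, 1-aligned)
21..24  -- padding (3B)
24..28  seq  (4B, 4-aligned)
28..32  payload_len  (4B, 4-aligned)
32..36  port  (4B, 4-aligned)
36..38  window  (2B, 2-aligned)
38..39  version  (1B, 1-aligned)
39..40  -- tail padding (1B)
sizeof = 40, alignof = 4
— Record2 —
0..4  seq  (4B, 4-aligned)
4..5  version  (1B, 1-aligned)
5..6  -- padding (1B)
6..8  dst  (2B, 2-aligned)
8..12  payload_len  (4B, 4-aligned)
12..13  checksum  (1B, 1-aligned)
13..14  -- padding (1B)
14..16  window  (2B, 2-aligned)
16..20  port  (4B, 4-aligned)
20..36  src  (16B, 4-aligned)
36..37  ttl  (1B, 1-aligned)
37..40  -- tail padding (3B)
sizeof = 40, alignof = 4
40 − 40 = 0

0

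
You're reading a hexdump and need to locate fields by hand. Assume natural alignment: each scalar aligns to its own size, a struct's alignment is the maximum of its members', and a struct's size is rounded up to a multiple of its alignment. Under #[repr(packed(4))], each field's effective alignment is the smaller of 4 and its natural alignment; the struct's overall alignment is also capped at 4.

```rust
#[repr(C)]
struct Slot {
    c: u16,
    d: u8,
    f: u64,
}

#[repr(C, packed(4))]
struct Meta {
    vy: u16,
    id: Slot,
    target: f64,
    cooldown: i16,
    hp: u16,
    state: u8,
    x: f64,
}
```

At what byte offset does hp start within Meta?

Slot: c at 0 (size 2, align 2) → ends 2; d at 2 (size 1, align 1) → ends 3; pad 5 to align 8 for f; f at 8 (size 8, align 8) → ends 16; total 16 bytes, alignment 8
vy at 0 (size 2, align 2) → ends 2
pad 2 to align 4 for id
id at 4 (size 16, align 4) → ends 20
target at 20 (size 8, align 4) → ends 28
cooldown at 28 (size 2, align 2) → ends 30
hp at 30 (size 2, align 2) → ends 32

30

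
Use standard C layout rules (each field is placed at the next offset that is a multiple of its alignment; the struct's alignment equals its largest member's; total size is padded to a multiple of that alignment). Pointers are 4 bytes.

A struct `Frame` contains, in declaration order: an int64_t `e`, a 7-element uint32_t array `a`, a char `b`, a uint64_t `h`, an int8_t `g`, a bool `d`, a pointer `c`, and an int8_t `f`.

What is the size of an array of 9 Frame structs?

@0: e [8B, align 8] → 8
@8: a [28B, align 4] → 36
@36: b [1B, align 1] → 37
+3 pad (align 8)
@40: h [8B, align 8] → 48
@48: g [1B, align 1] → 49
@49: d [1B, align 1] → 50
+2 pad (align 4)
@52: c [4B, align 4] → 56
@56: f [1B, align 1] → 57
+7 tail pad (align 8)
size 64, align 8
array of 9: 9 × 64 = 576

576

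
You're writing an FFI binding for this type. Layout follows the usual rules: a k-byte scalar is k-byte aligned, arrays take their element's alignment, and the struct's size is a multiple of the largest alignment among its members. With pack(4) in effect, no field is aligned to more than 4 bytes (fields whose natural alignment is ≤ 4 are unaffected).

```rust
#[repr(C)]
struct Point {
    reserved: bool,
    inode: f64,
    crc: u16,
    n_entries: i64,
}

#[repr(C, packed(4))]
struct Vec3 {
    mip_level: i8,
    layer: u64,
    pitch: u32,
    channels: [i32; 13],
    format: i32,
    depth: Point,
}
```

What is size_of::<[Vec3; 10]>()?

Point: 0..1  reserved  (1B, 1-aligned); 1..8  -- padding (7B); 8..16  inode  (8B, 8-aligned); 16..18  crc  (2B, 2-aligned); 18..24  -- padding (6B); 24..32  n_entries  (8B, 8-aligned); sizeof = 32, alignof = 8
0..1  mip_level  (1B, 1-aligned)
1..4  -- padding (3B)
4..12  layer  (8B, 4-aligned)
12..16  pitch  (4B, 4-aligned)
16..68  channels  (52B, 4-aligned)
68..72  format  (4B, 4-aligned)
72..104  depth  (32B, 4-aligned)
sizeof = 104, alignof = 4
array of 10: 10 × 104 = 1040

1040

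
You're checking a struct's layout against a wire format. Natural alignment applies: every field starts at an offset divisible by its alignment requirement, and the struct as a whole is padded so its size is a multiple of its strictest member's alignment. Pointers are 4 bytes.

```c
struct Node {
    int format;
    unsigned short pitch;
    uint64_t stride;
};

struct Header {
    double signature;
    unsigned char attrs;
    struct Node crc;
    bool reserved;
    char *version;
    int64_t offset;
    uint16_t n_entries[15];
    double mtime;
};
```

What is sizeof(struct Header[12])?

1056

Node: @0: format [4B, align 4] → 4; @4: pitch [2B, align 2] → 6; +2 pad (align 8); @8: stride [8B, align 8] → 16; size 16, align 8
@0: signature [8B, align 8] → 8
@8: attrs [1B, align 1] → 9
+7 pad (align 8)
@16: crc [16B, align 8] → 32
@32: reserved [1B, align 1] → 33
+3 pad (align 4)
@36: version [4B, align 4] → 40
@40: offset [8B, align 8] → 48
@48: n_entries [30B, align 2] → 78
+2 pad (align 8)
@80: mtime [8B, align 8] → 88
size 88, align 8
array of 12: 12 × 88 = 1056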